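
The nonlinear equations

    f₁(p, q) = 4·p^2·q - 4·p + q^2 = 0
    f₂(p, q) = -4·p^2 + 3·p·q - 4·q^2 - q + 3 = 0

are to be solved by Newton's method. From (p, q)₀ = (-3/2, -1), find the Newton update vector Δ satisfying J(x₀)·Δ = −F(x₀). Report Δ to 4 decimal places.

(0.6163, -0.4186)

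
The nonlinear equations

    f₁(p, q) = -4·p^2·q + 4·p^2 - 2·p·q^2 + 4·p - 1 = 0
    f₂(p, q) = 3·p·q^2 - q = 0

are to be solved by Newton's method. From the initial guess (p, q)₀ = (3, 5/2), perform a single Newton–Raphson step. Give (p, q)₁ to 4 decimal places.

(3.0076, 1.2752)

At (3, 5/2): F = (-80.5000, 53.7500).
Jacobian J = [[-8·p·q + 8·p - 2·q^2 + 4, -4·p^2 - 4·p·q], [3·q^2, 6·p·q - 1]].
At the point, J = [[-44.5000, -66.0000], [18.7500, 44.0000]] (det J = -720.5000).
Solving J·Δ = −F gives Δ = (0.0076, -1.2248).
Then the next iterate is (p, q)₁ = (3.0076, 1.2752).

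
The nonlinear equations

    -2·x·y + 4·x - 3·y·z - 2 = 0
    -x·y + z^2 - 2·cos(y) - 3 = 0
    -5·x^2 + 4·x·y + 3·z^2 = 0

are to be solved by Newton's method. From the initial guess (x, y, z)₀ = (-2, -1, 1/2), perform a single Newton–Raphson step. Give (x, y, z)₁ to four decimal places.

At (-2, -1, 1/2): F = (-12.5000, -5.830605, -11.2500).
Jacobian J = [[-2·y + 4, -2·x - 3·z, -3·y], [-y, -x + 2·sin(y), 2·z], [-10·x + 4·y, 4·x, 6·z]].
At the point, J = [[6.0000, 2.5000, 3.0000], [1.0000, 0.317058, 1.0000], [16.0000, -8.0000, 3.0000]] (det J = 46.988259).
Solving J·Δ = −F gives Δ = (-1.1567, -0.9825, 7.2988).
Then the next iterate is (x, y, z)₁ = (-3.1567, -1.9825, 7.7988).

(-3.1567, -1.9825, 7.7988)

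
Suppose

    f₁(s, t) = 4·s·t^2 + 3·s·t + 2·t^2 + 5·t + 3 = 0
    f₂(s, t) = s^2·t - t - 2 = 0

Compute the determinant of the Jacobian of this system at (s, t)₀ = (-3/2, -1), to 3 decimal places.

J = [[4·t^2 + 3·t, 8·s·t + 3·s + 4·t + 5], [2·s·t, s^2 - 1]].
At the point, J = [[1.000, 8.500], [3.000, 1.250]].
det J = -24.250.

-24.250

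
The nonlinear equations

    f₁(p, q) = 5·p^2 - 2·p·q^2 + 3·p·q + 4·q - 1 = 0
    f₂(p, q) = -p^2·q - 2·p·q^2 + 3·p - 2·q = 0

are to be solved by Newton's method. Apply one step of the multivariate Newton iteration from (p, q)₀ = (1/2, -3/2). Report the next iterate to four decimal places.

(-9.5000, -5.0000)

At (1/2, -3/2): F = (-10.2500, 2.6250).
Jacobian J = [[10·p - 2·q^2 + 3·q, -4·p·q + 3·p + 4], [-2·p·q - 2·q^2 + 3, -p^2 - 4·p·q - 2]].
At the point, J = [[-4.0000, 8.5000], [0.0000, 0.7500]] (det J = -3.0000).
Solving J·Δ = −F gives Δ = (-10.0000, -3.5000).
Then the next iterate is (p, q)₁ = (-9.5000, -5.0000).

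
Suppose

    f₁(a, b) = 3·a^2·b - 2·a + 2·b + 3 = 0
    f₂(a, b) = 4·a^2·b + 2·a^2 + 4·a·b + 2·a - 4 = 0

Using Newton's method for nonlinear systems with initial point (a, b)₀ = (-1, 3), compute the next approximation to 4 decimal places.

At (-1, 3): F = (20.0000, -4.0000).
Jacobian J = [[6·a·b - 2, 3·a^2 + 2], [8·a·b + 4·a + 4·b + 2, 4·a^2 + 4·a]].
At the point, J = [[-20.0000, 5.0000], [-14.0000, 0.0000]] (det J = 70.0000).
Solving J·Δ = −F gives Δ = (-0.2857, -5.1429).
Then the next iterate is (a, b)₁ = (-1.2857, -2.1429).

(-1.2857, -2.1429)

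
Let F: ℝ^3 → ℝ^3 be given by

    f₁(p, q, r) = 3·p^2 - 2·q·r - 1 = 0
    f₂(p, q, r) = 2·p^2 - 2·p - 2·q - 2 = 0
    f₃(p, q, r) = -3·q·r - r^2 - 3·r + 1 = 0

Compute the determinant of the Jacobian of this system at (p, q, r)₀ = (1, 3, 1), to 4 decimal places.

148.0000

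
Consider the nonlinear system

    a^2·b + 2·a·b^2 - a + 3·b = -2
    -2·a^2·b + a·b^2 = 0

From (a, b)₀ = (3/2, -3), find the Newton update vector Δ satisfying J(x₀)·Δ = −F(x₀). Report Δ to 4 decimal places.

At (3/2, -3): F = (11.7500, 27.0000).
Jacobian J = [[2·a·b + 2·b^2 - 1, a^2 + 4·a·b + 3], [-4·a·b + b^2, -2·a^2 + 2·a·b]].
At the point, J = [[8.0000, -12.7500], [27.0000, -13.5000]] (det J = 236.2500).
Solving J·Δ = −F gives Δ = (-0.7857, 0.4286).

(-0.7857, 0.4286)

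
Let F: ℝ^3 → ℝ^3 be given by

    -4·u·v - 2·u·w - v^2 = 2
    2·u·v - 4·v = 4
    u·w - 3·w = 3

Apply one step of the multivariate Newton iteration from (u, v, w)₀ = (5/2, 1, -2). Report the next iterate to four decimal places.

(2.9318, 3.1364, -7.7273)

At (5/2, 1, -2): F = (-3.0000, -3.0000, -2.0000).
Jacobian J = [[-4·v - 2·w, -4·u - 2·v, -2·u], [2·v, 2·u - 4, 0], [w, 0, u - 3]].
At the point, J = [[0.0000, -12.0000, -5.0000], [2.0000, 1.0000, 0.0000], [-2.0000, 0.0000, -0.5000]] (det J = -22.0000).
Solving J·Δ = −F gives Δ = (0.4318, 2.1364, -5.7273).
Then the next iterate is (u, v, w)₁ = (2.9318, 3.1364, -7.7273).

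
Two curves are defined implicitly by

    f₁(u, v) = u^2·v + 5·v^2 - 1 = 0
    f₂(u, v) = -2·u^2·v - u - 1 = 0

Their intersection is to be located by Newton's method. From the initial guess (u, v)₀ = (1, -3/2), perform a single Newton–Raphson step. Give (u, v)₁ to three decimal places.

(1.046, -0.885)

At (1, -3/2): F = (8.750, 1.000).
Jacobian J = [[2·u·v, u^2 + 10·v], [-4·u·v - 1, -2·u^2]].
At the point, J = [[-3.000, -14.000], [5.000, -2.000]] (det J = 76.000).
Solving J·Δ = −F gives Δ = (0.046, 0.615).
Then the next iterate is (u, v)₁ = (1.046, -0.885).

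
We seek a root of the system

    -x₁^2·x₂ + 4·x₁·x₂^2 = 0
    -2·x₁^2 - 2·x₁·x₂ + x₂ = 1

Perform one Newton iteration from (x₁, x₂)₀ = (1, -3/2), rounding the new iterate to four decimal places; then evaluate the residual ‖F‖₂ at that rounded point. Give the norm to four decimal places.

At (1, -3/2): F = (10.5000, -1.5000).
Jacobian J = [[-2·x₁·x₂ + 4·x₂^2, -x₁^2 + 8·x₁·x₂], [-4·x₁ - 2·x₂, -2·x₁ + 1]].
At the point, J = [[12.0000, -13.0000], [-1.0000, -1.0000]] (det J = -25.0000).
Solving J·Δ = −F gives Δ = (-1.2000, -0.3000).
Then the next iterate is (x₁, x₂)₁ = (-0.2000, -1.8000).
Re-evaluating at (-0.2000, -1.8000): F = (-2.5200, -3.6000), so ‖F‖₂ = 4.3944.

4.3944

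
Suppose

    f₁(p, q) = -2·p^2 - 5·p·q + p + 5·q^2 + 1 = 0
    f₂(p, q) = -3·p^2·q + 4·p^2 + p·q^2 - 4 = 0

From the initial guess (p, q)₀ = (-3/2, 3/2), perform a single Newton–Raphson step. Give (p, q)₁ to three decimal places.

(-1.571, 0.721)

At (-3/2, 3/2): F = (17.500, -8.500).
Jacobian J = [[-4·p - 5·q + 1, -5·p + 10·q], [-6·p·q + 8·p + q^2, -3·p^2 + 2·p·q]].
At the point, J = [[-0.500, 22.500], [3.750, -11.250]] (det J = -78.750).
Solving J·Δ = −F gives Δ = (-0.071, -0.779).
Then the next iterate is (p, q)₁ = (-1.571, 0.721).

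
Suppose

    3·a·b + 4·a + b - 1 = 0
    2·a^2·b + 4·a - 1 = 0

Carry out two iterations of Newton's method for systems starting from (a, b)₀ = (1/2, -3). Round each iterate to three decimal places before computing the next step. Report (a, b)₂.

(1.039, -0.453)

At (1/2, -3): F = (-6.500, -0.500).
Jacobian J = [[3·b + 4, 3·a + 1], [4·a·b + 4, 2·a^2]].
At the point, J = [[-5.000, 2.500], [-2.000, 0.500]] (det J = 2.500).
Solving J·Δ = −F gives Δ = (0.800, 4.200).
Then the next iterate is (a, b)₁ = (1.300, 1.200).
Round to (1.300, 1.200) and repeat: F = (10.080, 8.256), J = [[7.600, 4.900], [10.240, 3.380]].
Δ = (-0.261, -1.653), so (a, b)₂ = (1.039, -0.453).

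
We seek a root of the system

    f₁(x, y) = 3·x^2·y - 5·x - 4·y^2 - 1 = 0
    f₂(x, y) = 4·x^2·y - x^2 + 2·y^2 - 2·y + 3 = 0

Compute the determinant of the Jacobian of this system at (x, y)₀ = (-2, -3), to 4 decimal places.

J = [[6·x·y - 5, 3·x^2 - 8·y], [8·x·y - 2·x, 4·x^2 + 4·y - 2]].
At the point, J = [[31.0000, 36.0000], [52.0000, 2.0000]].
det J = -1810.0000.

-1810.0000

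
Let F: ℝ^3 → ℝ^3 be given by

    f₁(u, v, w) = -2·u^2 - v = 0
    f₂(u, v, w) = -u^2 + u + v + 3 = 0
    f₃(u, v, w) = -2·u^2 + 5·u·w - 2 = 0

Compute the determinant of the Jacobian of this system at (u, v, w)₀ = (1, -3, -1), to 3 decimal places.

-25.000

J = [[-4·u, -1, 0], [-2·u + 1, 1, 0], [-4·u + 5·w, 0, 5·u]].
At the point, J = [[-4.000, -1.000, 0.000], [-1.000, 1.000, 0.000], [-9.000, 0.000, 5.000]].
det J = -25.000.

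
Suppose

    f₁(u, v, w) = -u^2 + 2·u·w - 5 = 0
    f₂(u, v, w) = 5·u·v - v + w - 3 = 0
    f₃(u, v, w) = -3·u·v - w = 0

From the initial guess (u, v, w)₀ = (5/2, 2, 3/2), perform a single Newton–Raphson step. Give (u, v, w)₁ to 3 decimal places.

(9.659, -6.409, 5.114)

At (5/2, 2, 3/2): F = (-3.750, 21.500, -16.500).
Jacobian J = [[-2·u + 2·w, 0, 2·u], [5·v, 5·u - 1, 1], [-3·v, -3·u, -1]].
At the point, J = [[-2.000, 0.000, 5.000], [10.000, 11.500, 1.000], [-6.000, -7.500, -1.000]] (det J = -22.000).
Solving J·Δ = −F gives Δ = (7.159, -8.409, 3.614).
Then the next iterate is (u, v, w)₁ = (9.659, -6.409, 5.114).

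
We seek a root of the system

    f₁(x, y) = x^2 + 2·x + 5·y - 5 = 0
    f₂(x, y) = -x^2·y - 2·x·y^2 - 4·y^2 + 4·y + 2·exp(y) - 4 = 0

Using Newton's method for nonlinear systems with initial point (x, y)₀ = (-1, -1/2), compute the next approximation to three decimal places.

(2.850, 1.200)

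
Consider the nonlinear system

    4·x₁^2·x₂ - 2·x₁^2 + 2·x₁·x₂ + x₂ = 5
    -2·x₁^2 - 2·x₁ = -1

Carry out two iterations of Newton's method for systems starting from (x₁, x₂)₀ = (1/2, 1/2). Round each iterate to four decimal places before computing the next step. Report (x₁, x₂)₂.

At (1/2, 1/2): F = (-4.0000, -0.5000).
Jacobian J = [[8·x₁·x₂ - 4·x₁ + 2·x₂, 4·x₁^2 + 2·x₁ + 1], [-4·x₁ - 2, 0]].
At the point, J = [[1.0000, 3.0000], [-4.0000, 0.0000]] (det J = 12.0000).
Solving J·Δ = −F gives Δ = (-0.1250, 1.3750).
Then the next iterate is (x₁, x₂)₁ = (0.3750, 1.8750).
Round to (0.3750, 1.8750) and repeat: F = (-0.945312, -0.031250), J = [[7.8750, 2.3125], [-3.5000, 0.0000]].
Δ = (-0.0089, 0.4392), so (x₁, x₂)₂ = (0.3661, 2.3142).

(0.3661, 2.3142)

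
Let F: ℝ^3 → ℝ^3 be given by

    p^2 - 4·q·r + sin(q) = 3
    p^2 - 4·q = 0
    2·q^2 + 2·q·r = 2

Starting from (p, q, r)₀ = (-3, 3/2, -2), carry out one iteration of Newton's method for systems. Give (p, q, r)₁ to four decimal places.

At (-3, 3/2, -2): F = (18.997495, 3.0000, -3.5000).
Jacobian J = [[2·p, -4·r + cos(q), -4·q], [2·p, -4, 0], [0, 4·q + 2·r, 2·q]].
At the point, J = [[-6.0000, 8.070737, -6.0000], [-6.0000, -4.0000, 0.0000], [0.0000, 2.0000, 3.0000]] (det J = 289.273270).
Solving J·Δ = −F gives Δ = (0.8732, -0.5599, 1.5399).
Then the next iterate is (p, q, r)₁ = (-2.1268, 0.9401, -0.4601).

(-2.1268, 0.9401, -0.4601)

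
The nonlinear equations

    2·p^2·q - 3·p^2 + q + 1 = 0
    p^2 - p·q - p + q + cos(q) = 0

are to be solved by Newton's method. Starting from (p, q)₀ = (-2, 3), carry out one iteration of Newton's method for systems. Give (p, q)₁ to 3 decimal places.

(0.132, 4.064)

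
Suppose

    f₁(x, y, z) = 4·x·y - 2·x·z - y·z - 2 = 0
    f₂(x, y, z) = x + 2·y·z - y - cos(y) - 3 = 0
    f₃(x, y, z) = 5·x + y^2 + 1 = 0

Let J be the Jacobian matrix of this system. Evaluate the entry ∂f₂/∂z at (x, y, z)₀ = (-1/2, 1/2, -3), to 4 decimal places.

∂f₂/∂z = 2·y.
At (-1/2, 1/2, -3) this is 1.0000.

1.0000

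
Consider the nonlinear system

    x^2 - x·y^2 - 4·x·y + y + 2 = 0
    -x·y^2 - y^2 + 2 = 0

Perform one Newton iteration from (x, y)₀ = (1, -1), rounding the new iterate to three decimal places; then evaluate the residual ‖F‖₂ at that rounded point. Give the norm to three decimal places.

At (1, -1): F = (5.000, 0.000).
Jacobian J = [[2·x - y^2 - 4·y, -2·x·y - 4·x + 1], [-y^2, -2·x·y - 2·y]].
At the point, J = [[5.000, -1.000], [-1.000, 4.000]] (det J = 19.000).
Solving J·Δ = −F gives Δ = (-1.053, -0.263).
Then the next iterate is (x, y)₁ = (-0.053, -1.263).
Re-evaluating at (-0.053, -1.263): F = (0.55660, 0.48937), so ‖F‖₂ = 0.741.

0.741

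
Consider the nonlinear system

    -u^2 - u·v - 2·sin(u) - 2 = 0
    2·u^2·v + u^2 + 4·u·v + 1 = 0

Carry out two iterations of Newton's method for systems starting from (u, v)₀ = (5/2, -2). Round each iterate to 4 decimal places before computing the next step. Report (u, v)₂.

(-0.5902, -8.7246)

At (5/2, -2): F = (-4.446944, -37.7500).
Jacobian J = [[-2·u - v - 2·cos(u), -u], [4·u·v + 2·u + 4·v, 2·u^2 + 4·u]].
At the point, J = [[-1.397713, -2.5000], [-23.0000, 22.5000]] (det J = -88.948537).
Solving J·Δ = −F gives Δ = (-2.1859, -0.5567).
Then the next iterate is (u, v)₁ = (0.3141, -2.5567).
Round to (0.3141, -2.5567) and repeat: F = (-1.913521, -2.618061), J = [[0.026350, -0.3141], [-12.810838, 1.453718]].
Δ = (-0.9043, -6.1679), so (u, v)₂ = (-0.5902, -8.7246).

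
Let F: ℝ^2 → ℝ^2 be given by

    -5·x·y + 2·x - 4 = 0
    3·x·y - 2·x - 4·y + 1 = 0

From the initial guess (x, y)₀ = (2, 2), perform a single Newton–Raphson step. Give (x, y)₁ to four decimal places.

(3.2500, -1.0000)

At (2, 2): F = (-20.0000, 1.0000).
Jacobian J = [[-5·y + 2, -5·x], [3·y - 2, 3·x - 4]].
At the point, J = [[-8.0000, -10.0000], [4.0000, 2.0000]] (det J = 24.0000).
Solving J·Δ = −F gives Δ = (1.2500, -3.0000).
Then the next iterate is (x, y)₁ = (3.2500, -1.0000).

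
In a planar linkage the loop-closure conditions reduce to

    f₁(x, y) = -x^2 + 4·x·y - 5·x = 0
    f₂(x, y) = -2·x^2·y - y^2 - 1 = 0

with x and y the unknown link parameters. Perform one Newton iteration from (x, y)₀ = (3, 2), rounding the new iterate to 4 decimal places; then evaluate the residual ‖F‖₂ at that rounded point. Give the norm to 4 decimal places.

12.2998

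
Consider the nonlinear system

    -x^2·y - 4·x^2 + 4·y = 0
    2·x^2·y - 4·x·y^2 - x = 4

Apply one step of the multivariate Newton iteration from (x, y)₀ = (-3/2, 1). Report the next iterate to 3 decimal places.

At (-3/2, 1): F = (-7.250, 8.000).
Jacobian J = [[-2·x·y - 8·x, -x^2 + 4], [4·x·y - 4·y^2 - 1, 2·x^2 - 8·x·y]].
At the point, J = [[15.000, 1.750], [-11.000, 16.500]] (det J = 266.750).
Solving J·Δ = −F gives Δ = (0.501, -0.151).
Then the next iterate is (x, y)₁ = (-0.999, 0.849).

(-0.999, 0.849)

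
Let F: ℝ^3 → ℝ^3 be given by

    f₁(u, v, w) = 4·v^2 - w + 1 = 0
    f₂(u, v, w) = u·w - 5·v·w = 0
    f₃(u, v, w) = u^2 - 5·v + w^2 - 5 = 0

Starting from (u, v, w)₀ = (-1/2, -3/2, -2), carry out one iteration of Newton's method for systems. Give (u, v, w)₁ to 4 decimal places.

At (-1/2, -3/2, -2): F = (12.0000, -14.0000, 6.7500).
Jacobian J = [[0, 8·v, -1], [w, -5·w, u - 5·v], [2·u, -5, 2·w]].
At the point, J = [[0.0000, -12.0000, -1.0000], [-2.0000, 10.0000, 7.0000], [-1.0000, -5.0000, -4.0000]] (det J = 160.0000).
Solving J·Δ = −F gives Δ = (-0.2656, 0.9531, 0.5625).
Then the next iterate is (u, v, w)₁ = (-0.7656, -0.5469, -1.4375).

(-0.7656, -0.5469, -1.4375)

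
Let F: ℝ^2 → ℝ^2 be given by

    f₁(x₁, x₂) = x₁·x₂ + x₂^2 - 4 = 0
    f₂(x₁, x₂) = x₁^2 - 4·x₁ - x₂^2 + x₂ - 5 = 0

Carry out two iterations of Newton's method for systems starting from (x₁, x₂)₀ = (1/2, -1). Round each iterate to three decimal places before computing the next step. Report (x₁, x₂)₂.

(-1.624, -1.326)

At (1/2, -1): F = (-3.500, -8.750).
Jacobian J = [[x₂, x₁ + 2·x₂], [2·x₁ - 4, -2·x₂ + 1]].
At the point, J = [[-1.000, -1.500], [-3.000, 3.000]] (det J = -7.500).
Solving J·Δ = −F gives Δ = (-3.150, -0.233).
Then the next iterate is (x₁, x₂)₁ = (-2.650, -1.233).
Round to (-2.650, -1.233) and repeat: F = (0.78774, 9.86921), J = [[-1.233, -5.116], [-9.300, 3.466]].
Δ = (1.026, -0.093), so (x₁, x₂)₂ = (-1.624, -1.326).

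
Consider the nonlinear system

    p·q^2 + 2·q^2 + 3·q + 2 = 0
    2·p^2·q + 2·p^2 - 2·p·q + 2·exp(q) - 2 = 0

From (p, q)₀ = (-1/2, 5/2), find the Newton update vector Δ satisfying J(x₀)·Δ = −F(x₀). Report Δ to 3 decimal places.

At (-1/2, 5/2): F = (18.875, 26.61499).
Jacobian J = [[q^2, 2·p·q + 4·q + 3], [4·p·q + 4·p - 2·q, 2·p^2 - 2·p + 2·exp(q)]].
At the point, J = [[6.250, 10.500], [-12.000, 25.86499]] (det J = 287.65617).
Solving J·Δ = −F gives Δ = (-0.726, -1.366).

(-0.726, -1.366)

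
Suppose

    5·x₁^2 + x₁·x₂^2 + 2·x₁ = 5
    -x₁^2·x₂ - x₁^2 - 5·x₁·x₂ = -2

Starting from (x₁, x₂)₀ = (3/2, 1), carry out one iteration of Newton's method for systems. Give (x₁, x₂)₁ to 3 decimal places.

(0.975, 0.567)

At (3/2, 1): F = (10.750, -10.000).
Jacobian J = [[10·x₁ + x₂^2 + 2, 2·x₁·x₂], [-2·x₁·x₂ - 2·x₁ - 5·x₂, -x₁^2 - 5·x₁]].
At the point, J = [[18.000, 3.000], [-11.000, -9.750]] (det J = -142.500).
Solving J·Δ = −F gives Δ = (-0.525, -0.433).
Then the next iterate is (x₁, x₂)₁ = (0.975, 0.567).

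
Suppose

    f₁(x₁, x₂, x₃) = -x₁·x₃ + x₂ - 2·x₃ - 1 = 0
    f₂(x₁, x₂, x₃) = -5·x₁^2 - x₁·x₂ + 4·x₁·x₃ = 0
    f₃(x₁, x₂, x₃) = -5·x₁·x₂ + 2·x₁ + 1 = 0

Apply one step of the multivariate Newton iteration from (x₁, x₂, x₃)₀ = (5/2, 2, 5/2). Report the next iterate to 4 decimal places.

At (5/2, 2, 5/2): F = (-10.2500, -11.2500, -19.0000).
Jacobian J = [[-x₃, 1, -x₁ - 2], [-10·x₁ - x₂ + 4·x₃, -x₁, 4·x₁], [-5·x₂ + 2, -5·x₁, 0]].
At the point, J = [[-2.5000, 1.0000, -4.5000], [-17.0000, -2.5000, 10.0000], [-8.0000, -12.5000, 0.0000]] (det J = -1258.7500).
Solving J·Δ = −F gives Δ = (-1.5017, -0.5589, -1.5677).
Then the next iterate is (x₁, x₂, x₃)₁ = (0.9983, 1.4411, 0.9323).

(0.9983, 1.4411, 0.9323)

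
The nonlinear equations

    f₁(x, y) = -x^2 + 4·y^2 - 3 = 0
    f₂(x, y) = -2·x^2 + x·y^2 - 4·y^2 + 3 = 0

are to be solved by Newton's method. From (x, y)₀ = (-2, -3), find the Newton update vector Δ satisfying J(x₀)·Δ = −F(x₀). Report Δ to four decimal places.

(0.6739, 1.3207)

At (-2, -3): F = (29.0000, -59.0000).
Jacobian J = [[-2·x, 8·y], [-4·x + y^2, 2·x·y - 8·y]].
At the point, J = [[4.0000, -24.0000], [17.0000, 36.0000]] (det J = 552.0000).
Solving J·Δ = −F gives Δ = (0.6739, 1.3207).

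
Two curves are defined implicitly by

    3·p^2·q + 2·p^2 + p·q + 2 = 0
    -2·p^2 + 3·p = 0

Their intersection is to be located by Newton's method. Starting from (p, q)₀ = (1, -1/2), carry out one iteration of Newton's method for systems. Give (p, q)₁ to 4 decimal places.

(2.0000, -1.1250)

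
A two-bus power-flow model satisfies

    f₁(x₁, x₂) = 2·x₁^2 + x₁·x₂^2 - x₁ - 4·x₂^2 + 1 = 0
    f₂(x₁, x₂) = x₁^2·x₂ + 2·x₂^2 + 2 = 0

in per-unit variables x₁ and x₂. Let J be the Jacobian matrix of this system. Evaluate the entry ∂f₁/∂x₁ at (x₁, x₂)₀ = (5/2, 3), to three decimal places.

18.000

∂f₁/∂x₁ = 4·x₁ + x₂^2 - 1.
At (5/2, 3) this is 18.000.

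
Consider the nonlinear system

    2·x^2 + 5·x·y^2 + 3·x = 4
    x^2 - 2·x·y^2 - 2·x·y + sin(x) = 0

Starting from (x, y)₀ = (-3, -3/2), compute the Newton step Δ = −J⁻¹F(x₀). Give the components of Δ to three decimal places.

At (-3, -3/2): F = (-28.750, 13.35888).
Jacobian J = [[4·x + 5·y^2 + 3, 10·x·y], [2·x - 2·y^2 - 2·y + cos(x), -4·x·y - 2·x]].
At the point, J = [[2.250, 45.000], [-8.48999, -12.000]] (det J = 355.04966).
Solving J·Δ = −F gives Δ = (0.721, 0.603).

(0.721, 0.603)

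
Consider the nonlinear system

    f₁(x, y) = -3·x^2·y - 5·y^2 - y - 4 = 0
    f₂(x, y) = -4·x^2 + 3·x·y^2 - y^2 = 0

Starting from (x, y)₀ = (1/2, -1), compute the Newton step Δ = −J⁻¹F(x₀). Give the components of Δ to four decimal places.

(-2.1667, 1.6667)

At (1/2, -1): F = (-7.2500, -0.5000).
Jacobian J = [[-6·x·y, -3·x^2 - 10·y - 1], [-8·x + 3·y^2, 6·x·y - 2·y]].
At the point, J = [[3.0000, 8.2500], [-1.0000, -1.0000]] (det J = 5.2500).
Solving J·Δ = −F gives Δ = (-2.1667, 1.6667).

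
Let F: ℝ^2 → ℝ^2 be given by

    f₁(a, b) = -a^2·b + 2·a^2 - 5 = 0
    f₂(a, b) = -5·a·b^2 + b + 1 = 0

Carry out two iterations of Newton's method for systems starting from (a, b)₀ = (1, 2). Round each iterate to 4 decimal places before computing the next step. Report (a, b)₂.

(3.0066, -2.0723)

At (1, 2): F = (-5.0000, -17.0000).
Jacobian J = [[-2·a·b + 4·a, -a^2], [-5·b^2, -10·a·b + 1]].
At the point, J = [[0.0000, -1.0000], [-20.0000, -19.0000]] (det J = -20.0000).
Solving J·Δ = −F gives Δ = (3.9000, -5.0000).
Then the next iterate is (a, b)₁ = (4.9000, -3.0000).
Round to (4.9000, -3.0000) and repeat: F = (115.0500, -222.5000), J = [[49.0000, -24.0100], [-45.0000, 148.0000]].
Δ = (-1.8934, 0.9277), so (a, b)₂ = (3.0066, -2.0723).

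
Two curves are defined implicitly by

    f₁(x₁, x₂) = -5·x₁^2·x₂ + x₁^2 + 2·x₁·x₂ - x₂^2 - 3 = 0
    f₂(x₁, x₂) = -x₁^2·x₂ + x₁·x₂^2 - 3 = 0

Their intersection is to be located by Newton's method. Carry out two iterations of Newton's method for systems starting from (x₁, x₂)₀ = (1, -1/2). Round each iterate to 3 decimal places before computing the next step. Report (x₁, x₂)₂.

(0.941, -1.275)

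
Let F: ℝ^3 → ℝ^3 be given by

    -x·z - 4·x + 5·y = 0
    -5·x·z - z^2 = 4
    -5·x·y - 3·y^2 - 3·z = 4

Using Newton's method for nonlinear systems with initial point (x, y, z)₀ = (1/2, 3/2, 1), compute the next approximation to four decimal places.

(0.5637, 0.3900, -0.7375)

At (1/2, 3/2, 1): F = (5.0000, -7.5000, -17.5000).
Jacobian J = [[-z - 4, 5, -x], [-5·z, 0, -5·x - 2·z], [-5·y, -5·x - 6·y, -3]].
At the point, J = [[-5.0000, 5.0000, -0.5000], [-5.0000, 0.0000, -4.5000], [-7.5000, -11.5000, -3.0000]] (det J = 323.7500).
Solving J·Δ = −F gives Δ = (0.0637, -1.1100, -1.7375).
Then the next iterate is (x, y, z)₁ = (0.5637, 0.3900, -0.7375).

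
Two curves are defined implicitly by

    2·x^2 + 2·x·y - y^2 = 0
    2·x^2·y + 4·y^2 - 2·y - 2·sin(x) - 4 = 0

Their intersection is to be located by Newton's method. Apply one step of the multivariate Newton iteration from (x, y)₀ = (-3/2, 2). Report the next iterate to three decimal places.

At (-3/2, 2): F = (-5.500, 18.99499).
Jacobian J = [[4·x + 2·y, 2·x - 2·y], [4·x·y - 2·cos(x), 2·x^2 + 8·y - 2]].
At the point, J = [[-2.000, -7.000], [-12.14147, 18.500]] (det J = -121.99032).
Solving J·Δ = −F gives Δ = (0.256, -0.859).
Then the next iterate is (x, y)₁ = (-1.244, 1.141).

(-1.244, 1.141)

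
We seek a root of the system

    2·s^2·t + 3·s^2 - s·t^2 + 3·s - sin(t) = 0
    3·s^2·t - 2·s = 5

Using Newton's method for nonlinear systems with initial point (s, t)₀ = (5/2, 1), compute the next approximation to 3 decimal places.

At (5/2, 1): F = (35.40853, 8.750).
Jacobian J = [[4·s·t + 6·s - t^2 + 3, 2·s^2 - 2·s·t - cos(t)], [6·s·t - 2, 3·s^2]].
At the point, J = [[27.000, 6.95970], [13.000, 18.750]] (det J = 415.77393).
Solving J·Δ = −F gives Δ = (-1.450, 0.539).
Then the next iterate is (s, t)₁ = (1.050, 1.539).

(1.050, 1.539)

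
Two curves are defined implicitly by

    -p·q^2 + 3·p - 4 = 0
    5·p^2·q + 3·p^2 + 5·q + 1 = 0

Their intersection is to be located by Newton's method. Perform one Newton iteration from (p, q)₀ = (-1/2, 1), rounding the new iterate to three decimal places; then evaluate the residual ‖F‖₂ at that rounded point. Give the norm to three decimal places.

40.114

At (-1/2, 1): F = (-5.000, 8.000).
Jacobian J = [[-q^2 + 3, -2·p·q], [10·p·q + 6·p, 5·p^2 + 5]].
At the point, J = [[2.000, 1.000], [-8.000, 6.250]] (det J = 20.500).
Solving J·Δ = −F gives Δ = (1.915, 1.171).
Then the next iterate is (p, q)₁ = (1.415, 2.171).
Re-evaluating at (1.415, 2.171): F = (-6.42424, 39.59583), so ‖F‖₂ = 40.114.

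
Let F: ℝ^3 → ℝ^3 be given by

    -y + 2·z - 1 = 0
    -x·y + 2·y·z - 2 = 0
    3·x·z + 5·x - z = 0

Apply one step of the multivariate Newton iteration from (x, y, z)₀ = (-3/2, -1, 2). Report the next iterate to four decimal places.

At (-3/2, -1, 2): F = (4.0000, -7.5000, -18.5000).
Jacobian J = [[0, -1, 2], [-y, -x + 2·z, 2·y], [3·z + 5, 0, 3·x - 1]].
At the point, J = [[0.0000, -1.0000, 2.0000], [1.0000, 5.5000, -2.0000], [11.0000, 0.0000, -5.5000]] (det J = -104.5000).
Solving J·Δ = −F gives Δ = (0.8301, 0.5933, -1.7033).
Then the next iterate is (x, y, z)₁ = (-0.6699, -0.4067, 0.2967).

(-0.6699, -0.4067, 0.2967)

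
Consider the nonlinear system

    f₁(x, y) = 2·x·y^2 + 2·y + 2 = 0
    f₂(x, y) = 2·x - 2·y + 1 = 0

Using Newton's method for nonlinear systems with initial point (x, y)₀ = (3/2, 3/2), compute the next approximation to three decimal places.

At (3/2, 3/2): F = (11.750, 1.000).
Jacobian J = [[2·y^2, 4·x·y + 2], [2, -2]].
At the point, J = [[4.500, 11.000], [2.000, -2.000]] (det J = -31.000).
Solving J·Δ = −F gives Δ = (-1.113, -0.613).
Then the next iterate is (x, y)₁ = (0.387, 0.887).

(0.387, 0.887)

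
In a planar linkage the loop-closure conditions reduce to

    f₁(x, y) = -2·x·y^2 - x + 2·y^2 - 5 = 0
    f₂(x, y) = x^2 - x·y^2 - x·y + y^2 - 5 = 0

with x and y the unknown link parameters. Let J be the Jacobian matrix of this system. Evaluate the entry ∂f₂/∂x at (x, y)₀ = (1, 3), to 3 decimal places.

∂f₂/∂x = 2·x - y^2 - y.
At (1, 3) this is -10.000.

-10.000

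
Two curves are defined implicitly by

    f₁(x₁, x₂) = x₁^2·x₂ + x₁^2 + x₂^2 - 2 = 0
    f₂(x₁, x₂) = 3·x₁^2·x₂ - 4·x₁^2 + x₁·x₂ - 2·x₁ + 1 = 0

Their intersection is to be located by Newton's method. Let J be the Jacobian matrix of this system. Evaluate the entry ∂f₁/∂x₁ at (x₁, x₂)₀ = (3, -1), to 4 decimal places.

∂f₁/∂x₁ = 2·x₁·x₂ + 2·x₁.
At (3, -1) this is 0.0000.

0.0000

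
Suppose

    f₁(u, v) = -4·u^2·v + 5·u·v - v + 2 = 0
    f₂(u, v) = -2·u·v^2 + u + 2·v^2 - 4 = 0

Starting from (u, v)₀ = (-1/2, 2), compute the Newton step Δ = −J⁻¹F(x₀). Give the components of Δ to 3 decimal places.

(0.272, -0.466)

At (-1/2, 2): F = (-7.000, 7.500).
Jacobian J = [[-8·u·v + 5·v, -4·u^2 + 5·u - 1], [-2·v^2 + 1, -4·u·v + 4·v]].
At the point, J = [[18.000, -4.500], [-7.000, 12.000]] (det J = 184.500).
Solving J·Δ = −F gives Δ = (0.272, -0.466).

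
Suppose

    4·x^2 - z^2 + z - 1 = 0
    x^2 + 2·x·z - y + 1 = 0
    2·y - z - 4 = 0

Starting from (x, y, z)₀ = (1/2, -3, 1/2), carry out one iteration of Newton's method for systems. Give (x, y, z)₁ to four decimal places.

(0.4375, 2.8750, 1.7500)

At (1/2, -3, 1/2): F = (0.2500, 4.7500, -10.5000).
Jacobian J = [[8·x, 0, -2·z + 1], [2·x + 2·z, -1, 2·x], [0, 2, -1]].
At the point, J = [[4.0000, 0.0000, 0.0000], [2.0000, -1.0000, 1.0000], [0.0000, 2.0000, -1.0000]] (det J = -4.0000).
Solving J·Δ = −F gives Δ = (-0.0625, 5.8750, 1.2500).
Then the next iterate is (x, y, z)₁ = (0.4375, 2.8750, 1.7500).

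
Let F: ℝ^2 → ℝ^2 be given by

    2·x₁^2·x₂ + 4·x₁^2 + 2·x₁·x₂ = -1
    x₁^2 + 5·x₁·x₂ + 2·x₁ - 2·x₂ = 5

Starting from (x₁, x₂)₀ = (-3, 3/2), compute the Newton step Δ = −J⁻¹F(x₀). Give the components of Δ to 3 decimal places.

At (-3, 3/2): F = (55.000, -27.500).
Jacobian J = [[4·x₁·x₂ + 8·x₁ + 2·x₂, 2·x₁^2 + 2·x₁], [2·x₁ + 5·x₂ + 2, 5·x₁ - 2]].
At the point, J = [[-39.000, 12.000], [3.500, -17.000]] (det J = 621.000).
Solving J·Δ = −F gives Δ = (0.974, -1.417).

(0.974, -1.417)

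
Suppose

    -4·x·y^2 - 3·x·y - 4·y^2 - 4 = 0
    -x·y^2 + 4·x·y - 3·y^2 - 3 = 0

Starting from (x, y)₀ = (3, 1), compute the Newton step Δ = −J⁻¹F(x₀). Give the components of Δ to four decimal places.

(-1.0000, -0.5366)

At (3, 1): F = (-29.0000, 3.0000).
Jacobian J = [[-4·y^2 - 3·y, -8·x·y - 3·x - 8·y], [-y^2 + 4·y, -2·x·y + 4·x - 6·y]].
At the point, J = [[-7.0000, -41.0000], [3.0000, 0.0000]] (det J = 123.0000).
Solving J·Δ = −F gives Δ = (-1.0000, -0.5366).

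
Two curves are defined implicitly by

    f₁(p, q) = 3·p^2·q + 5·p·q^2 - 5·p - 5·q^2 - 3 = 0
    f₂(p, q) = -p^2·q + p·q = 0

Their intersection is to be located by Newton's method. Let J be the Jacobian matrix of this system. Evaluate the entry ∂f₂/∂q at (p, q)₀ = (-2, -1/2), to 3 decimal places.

∂f₂/∂q = -p^2 + p.
At (-2, -1/2) this is -6.000.

-6.000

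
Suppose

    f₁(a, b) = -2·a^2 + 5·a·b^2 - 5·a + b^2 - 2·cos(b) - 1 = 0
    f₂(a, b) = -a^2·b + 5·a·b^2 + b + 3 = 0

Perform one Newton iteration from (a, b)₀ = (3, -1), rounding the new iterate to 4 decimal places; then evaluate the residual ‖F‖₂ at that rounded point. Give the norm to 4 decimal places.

At (3, -1): F = (-19.080605, 26.0000).
Jacobian J = [[-4·a + 5·b^2 - 5, 10·a·b + 2·b + 2·sin(b)], [-2·a·b + 5·b^2, -a^2 + 10·a·b + 1]].
At the point, J = [[-12.0000, -33.682942], [11.0000, -38.0000]] (det J = 826.512362).
Solving J·Δ = −F gives Δ = (-1.9368, 0.1235).
Then the next iterate is (a, b)₁ = (1.0632, -0.8765).
Re-evaluating at (1.0632, -0.8765): F = (-5.004197, 7.198320), so ‖F‖₂ = 8.7669.

8.7669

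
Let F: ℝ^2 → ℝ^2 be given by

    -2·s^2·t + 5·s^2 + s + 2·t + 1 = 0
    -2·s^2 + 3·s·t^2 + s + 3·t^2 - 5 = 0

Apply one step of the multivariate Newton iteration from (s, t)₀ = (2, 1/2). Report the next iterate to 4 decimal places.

At (2, 1/2): F = (20.0000, -8.7500).
Jacobian J = [[-4·s·t + 10·s + 1, -2·s^2 + 2], [-4·s + 3·t^2 + 1, 6·s·t + 6·t]].
At the point, J = [[17.0000, -6.0000], [-6.2500, 9.0000]] (det J = 115.5000).
Solving J·Δ = −F gives Δ = (-1.1039, 0.2056).
Then the next iterate is (s, t)₁ = (0.8961, 0.7056).

(0.8961, 0.7056)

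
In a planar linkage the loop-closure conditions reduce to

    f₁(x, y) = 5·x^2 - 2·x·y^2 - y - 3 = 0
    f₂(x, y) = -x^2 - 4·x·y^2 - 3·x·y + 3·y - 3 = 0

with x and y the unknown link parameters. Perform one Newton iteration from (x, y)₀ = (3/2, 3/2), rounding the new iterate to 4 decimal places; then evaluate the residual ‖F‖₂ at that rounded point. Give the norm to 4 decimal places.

6.8154

At (3/2, 3/2): F = (0.0000, -21.0000).
Jacobian J = [[10·x - 2·y^2, -4·x·y - 1], [-2·x - 4·y^2 - 3·y, -8·x·y - 3·x + 3]].
At the point, J = [[10.5000, -10.0000], [-16.5000, -19.5000]] (det J = -369.7500).
Solving J·Δ = −F gives Δ = (-0.5680, -0.5963).
Then the next iterate is (x, y)₁ = (0.9320, 0.9037).
Re-evaluating at (0.9320, 0.9037): F = (-1.082860, -6.728829), so ‖F‖₂ = 6.8154.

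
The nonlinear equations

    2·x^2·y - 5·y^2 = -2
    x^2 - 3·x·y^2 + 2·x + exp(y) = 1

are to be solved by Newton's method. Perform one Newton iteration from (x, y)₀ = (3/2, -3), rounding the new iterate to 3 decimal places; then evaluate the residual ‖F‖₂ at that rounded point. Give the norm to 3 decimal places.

13.265

At (3/2, -3): F = (-56.500, -36.20021).
Jacobian J = [[4·x·y, 2·x^2 - 10·y], [2·x - 3·y^2 + 2, -6·x·y + exp(y)]].
At the point, J = [[-18.000, 34.500], [-22.000, 27.04979]] (det J = 272.10383).
Solving J·Δ = −F gives Δ = (1.027, 2.173).
Then the next iterate is (x, y)₁ = (2.527, -0.827).
Re-evaluating at (2.527, -0.827): F = (-11.98164, 5.69222), so ‖F‖₂ = 13.265.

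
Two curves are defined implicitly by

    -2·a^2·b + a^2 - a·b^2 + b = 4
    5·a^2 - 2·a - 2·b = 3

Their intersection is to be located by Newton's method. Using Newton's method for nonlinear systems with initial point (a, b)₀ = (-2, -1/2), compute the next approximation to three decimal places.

At (-2, -1/2): F = (4.000, 22.000).
Jacobian J = [[-4·a·b + 2·a - b^2, -2·a^2 - 2·a·b + 1], [10·a - 2, -2]].
At the point, J = [[-8.250, -9.000], [-22.000, -2.000]] (det J = -181.500).
Solving J·Δ = −F gives Δ = (1.047, -0.515).
Then the next iterate is (a, b)₁ = (-0.953, -1.015).

(-0.953, -1.015)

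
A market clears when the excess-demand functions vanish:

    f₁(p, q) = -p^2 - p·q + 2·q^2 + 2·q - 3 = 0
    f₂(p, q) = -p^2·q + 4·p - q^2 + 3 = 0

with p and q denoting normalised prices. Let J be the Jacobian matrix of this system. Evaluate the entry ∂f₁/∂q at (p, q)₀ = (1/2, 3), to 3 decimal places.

∂f₁/∂q = -p + 4·q + 2.
At (1/2, 3) this is 13.500.

13.500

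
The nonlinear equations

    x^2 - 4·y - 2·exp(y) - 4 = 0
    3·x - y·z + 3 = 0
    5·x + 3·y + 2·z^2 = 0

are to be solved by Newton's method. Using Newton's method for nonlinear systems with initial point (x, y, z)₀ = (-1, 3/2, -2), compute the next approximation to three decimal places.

At (-1, 3/2, -2): F = (-17.96338, 3.000, 7.500).
Jacobian J = [[2·x, -2·exp(y) - 4, 0], [3, -z, -y], [5, 3, 4·z]].
At the point, J = [[-2.000, -12.96338, 0.000], [3.000, 2.000, -1.500], [5.000, 3.000, -8.000]] (det J = -190.89574).
Solving J·Δ = −F gives Δ = (0.216, -1.419, 0.541).
Then the next iterate is (x, y, z)₁ = (-0.784, 0.081, -1.459).

(-0.784, 0.081, -1.459)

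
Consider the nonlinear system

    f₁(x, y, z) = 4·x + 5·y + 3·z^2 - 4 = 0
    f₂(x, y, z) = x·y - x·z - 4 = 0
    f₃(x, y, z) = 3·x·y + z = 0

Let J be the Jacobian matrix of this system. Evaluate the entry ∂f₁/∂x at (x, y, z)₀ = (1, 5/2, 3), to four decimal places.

4.0000

∂f₁/∂x = 4.
At (1, 5/2, 3) this is 4.0000.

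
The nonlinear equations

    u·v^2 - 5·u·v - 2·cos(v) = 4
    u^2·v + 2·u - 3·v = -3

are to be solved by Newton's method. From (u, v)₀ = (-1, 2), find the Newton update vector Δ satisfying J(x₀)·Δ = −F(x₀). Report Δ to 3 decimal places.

At (-1, 2): F = (2.83229, -3.000).
Jacobian J = [[v^2 - 5·v, 2·u·v - 5·u + 2·sin(v)], [2·u·v + 2, u^2 - 3]].
At the point, J = [[-6.000, 2.81859], [-2.000, -2.000]] (det J = 17.63719).
Solving J·Δ = −F gives Δ = (-0.158, -1.342).

(-0.158, -1.342)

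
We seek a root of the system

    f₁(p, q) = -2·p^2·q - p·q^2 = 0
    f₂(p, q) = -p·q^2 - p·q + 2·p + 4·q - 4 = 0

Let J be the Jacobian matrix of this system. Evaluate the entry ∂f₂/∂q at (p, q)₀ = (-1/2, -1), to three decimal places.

3.500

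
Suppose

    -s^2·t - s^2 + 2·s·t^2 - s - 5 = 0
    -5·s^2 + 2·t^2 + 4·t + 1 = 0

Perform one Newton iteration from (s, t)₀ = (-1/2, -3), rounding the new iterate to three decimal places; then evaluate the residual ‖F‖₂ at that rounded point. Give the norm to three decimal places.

5.241

At (-1/2, -3): F = (-13.000, 5.750).
Jacobian J = [[-2·s·t - 2·s + 2·t^2 - 1, -s^2 + 4·s·t], [-10·s, 4·t + 4]].
At the point, J = [[15.000, 5.750], [5.000, -8.000]] (det J = -148.750).
Solving J·Δ = −F gives Δ = (0.477, 1.017).
Then the next iterate is (s, t)₁ = (-0.023, -1.983).
Re-evaluating at (-0.023, -1.983): F = (-5.15737, 0.92993), so ‖F‖₂ = 5.241.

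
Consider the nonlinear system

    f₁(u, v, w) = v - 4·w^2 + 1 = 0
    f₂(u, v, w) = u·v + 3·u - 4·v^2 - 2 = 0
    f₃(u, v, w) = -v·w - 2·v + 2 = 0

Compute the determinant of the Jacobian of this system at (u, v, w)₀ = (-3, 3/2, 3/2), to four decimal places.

195.7500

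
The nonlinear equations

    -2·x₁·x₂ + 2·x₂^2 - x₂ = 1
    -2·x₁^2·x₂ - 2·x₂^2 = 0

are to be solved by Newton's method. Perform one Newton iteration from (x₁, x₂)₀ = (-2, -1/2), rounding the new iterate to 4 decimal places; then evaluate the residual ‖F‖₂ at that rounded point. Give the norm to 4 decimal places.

At (-2, -1/2): F = (-2.0000, 3.5000).
Jacobian J = [[-2·x₂, -2·x₁ + 4·x₂ - 1], [-4·x₁·x₂, -2·x₁^2 - 4·x₂]].
At the point, J = [[1.0000, 1.0000], [-4.0000, -6.0000]] (det J = -2.0000).
Solving J·Δ = −F gives Δ = (4.2500, -2.2500).
Then the next iterate is (x₁, x₂)₁ = (2.2500, -2.7500).
Re-evaluating at (2.2500, -2.7500): F = (29.2500, 12.718750), so ‖F‖₂ = 31.8956.

31.8956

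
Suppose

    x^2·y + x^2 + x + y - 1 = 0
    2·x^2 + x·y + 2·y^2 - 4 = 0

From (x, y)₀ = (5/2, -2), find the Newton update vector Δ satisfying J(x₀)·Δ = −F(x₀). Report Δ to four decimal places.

At (5/2, -2): F = (-6.7500, 11.5000).
Jacobian J = [[2·x·y + 2·x + 1, x^2 + 1], [4·x + y, x + 4·y]].
At the point, J = [[-4.0000, 7.2500], [8.0000, -5.5000]] (det J = -36.0000).
Solving J·Δ = −F gives Δ = (-1.2847, 0.2222).

(-1.2847, 0.2222)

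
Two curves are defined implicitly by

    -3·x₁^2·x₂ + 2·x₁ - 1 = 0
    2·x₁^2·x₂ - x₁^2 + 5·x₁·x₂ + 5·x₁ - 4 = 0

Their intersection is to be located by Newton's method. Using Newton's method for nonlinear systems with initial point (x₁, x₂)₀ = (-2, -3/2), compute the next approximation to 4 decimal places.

(-0.9381, -1.8325)

At (-2, -3/2): F = (13.0000, -15.0000).
Jacobian J = [[-6·x₁·x₂ + 2, -3·x₁^2], [4·x₁·x₂ - 2·x₁ + 5·x₂ + 5, 2·x₁^2 + 5·x₁]].
At the point, J = [[-16.0000, -12.0000], [13.5000, -2.0000]] (det J = 194.0000).
Solving J·Δ = −F gives Δ = (1.0619, -0.3325).
Then the next iterate is (x₁, x₂)₁ = (-0.9381, -1.8325).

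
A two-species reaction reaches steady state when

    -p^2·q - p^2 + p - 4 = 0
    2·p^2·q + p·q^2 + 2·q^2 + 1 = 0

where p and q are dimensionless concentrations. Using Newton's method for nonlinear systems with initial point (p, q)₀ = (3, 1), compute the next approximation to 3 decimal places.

(1.346, 0.911)

At (3, 1): F = (-19.000, 24.000).
Jacobian J = [[-2·p·q - 2·p + 1, -p^2], [4·p·q + q^2, 2·p^2 + 2·p·q + 4·q]].
At the point, J = [[-11.000, -9.000], [13.000, 28.000]] (det J = -191.000).
Solving J·Δ = −F gives Δ = (-1.654, -0.089).
Then the next iterate is (p, q)₁ = (1.346, 0.911).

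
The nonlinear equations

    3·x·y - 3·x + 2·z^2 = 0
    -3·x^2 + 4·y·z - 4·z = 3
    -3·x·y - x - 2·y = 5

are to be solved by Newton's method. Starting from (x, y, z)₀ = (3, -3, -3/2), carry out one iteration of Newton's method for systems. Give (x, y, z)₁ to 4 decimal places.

At (3, -3, -3/2): F = (-31.5000, -6.0000, 25.0000).
Jacobian J = [[3·y - 3, 3·x, 4·z], [-6·x, 4·z, 4·y - 4], [-3·y - 1, -3·x - 2, 0]].
At the point, J = [[-12.0000, 9.0000, -6.0000], [-18.0000, -6.0000, -16.0000], [8.0000, -11.0000, 0.0000]] (det J = -516.0000).
Solving J·Δ = −F gives Δ = (1.2558, 3.1860, -2.9826).
Then the next iterate is (x, y, z)₁ = (4.2558, 0.1860, -4.4826).

(4.2558, 0.1860, -4.4826)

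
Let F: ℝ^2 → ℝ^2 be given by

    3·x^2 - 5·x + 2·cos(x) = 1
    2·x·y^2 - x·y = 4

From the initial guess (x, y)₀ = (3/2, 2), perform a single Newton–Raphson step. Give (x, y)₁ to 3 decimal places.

(2.302, 1.065)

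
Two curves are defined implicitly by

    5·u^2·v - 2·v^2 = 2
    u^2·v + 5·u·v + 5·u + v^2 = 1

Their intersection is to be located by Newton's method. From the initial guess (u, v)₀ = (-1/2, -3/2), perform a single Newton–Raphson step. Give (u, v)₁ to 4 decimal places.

(0.3891, -1.2646)

At (-1/2, -3/2): F = (-8.3750, 2.1250).
Jacobian J = [[10·u·v, 5·u^2 - 4·v], [2·u·v + 5·v + 5, u^2 + 5·u + 2·v]].
At the point, J = [[7.5000, 7.2500], [-1.0000, -5.2500]] (det J = -32.1250).
Solving J·Δ = −F gives Δ = (0.8891, 0.2354).
Then the next iterate is (u, v)₁ = (0.3891, -1.2646).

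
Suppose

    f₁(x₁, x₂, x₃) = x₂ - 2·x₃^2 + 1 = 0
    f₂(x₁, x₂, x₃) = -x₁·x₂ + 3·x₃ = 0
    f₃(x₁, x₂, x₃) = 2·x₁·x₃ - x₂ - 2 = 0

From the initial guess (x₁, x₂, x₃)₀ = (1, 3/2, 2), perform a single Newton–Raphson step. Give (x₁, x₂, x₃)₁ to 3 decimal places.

At (1, 3/2, 2): F = (-5.500, 4.500, 0.500).
Jacobian J = [[0, 1, -4·x₃], [-x₂, -x₁, 3], [2·x₃, -1, 2·x₁]].
At the point, J = [[0.000, 1.000, -8.000], [-1.500, -1.000, 3.000], [4.000, -1.000, 2.000]] (det J = -29.000).
Solving J·Δ = −F gives Δ = (0.655, 2.328, -0.397).
Then the next iterate is (x₁, x₂, x₃)₁ = (1.655, 3.828, 1.603).

(1.655, 3.828, 1.603)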